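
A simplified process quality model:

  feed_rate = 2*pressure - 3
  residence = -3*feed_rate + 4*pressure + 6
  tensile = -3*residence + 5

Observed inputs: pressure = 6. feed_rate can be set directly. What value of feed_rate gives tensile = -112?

Intervening on feed_rate fixes its value directly, overriding its dependence on pressure.
Substituting into the residence equation gives residence = -3*feed_rate + 30.
Substituting into the tensile equation gives tensile = 9*feed_rate - 85.
Solve 9*feed_rate - 85 = -112: feed_rate = (-112 + 85) / 9 = -3.

feed_rate = -3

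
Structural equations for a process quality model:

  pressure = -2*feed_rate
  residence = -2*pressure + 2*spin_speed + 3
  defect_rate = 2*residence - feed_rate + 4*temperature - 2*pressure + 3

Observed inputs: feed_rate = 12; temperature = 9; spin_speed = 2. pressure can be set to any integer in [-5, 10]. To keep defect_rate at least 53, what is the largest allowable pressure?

pressure = -2

Intervening on pressure fixes its value directly, overriding its dependence on feed_rate.
Substituting into the residence equation gives residence = -2*pressure + 7.
This gives defect_rate = -6*pressure + 41.
Require -6*pressure + 41 ≥ 53, so pressure ≤ -2.
The largest integer in [-5, 10] satisfying this is -2.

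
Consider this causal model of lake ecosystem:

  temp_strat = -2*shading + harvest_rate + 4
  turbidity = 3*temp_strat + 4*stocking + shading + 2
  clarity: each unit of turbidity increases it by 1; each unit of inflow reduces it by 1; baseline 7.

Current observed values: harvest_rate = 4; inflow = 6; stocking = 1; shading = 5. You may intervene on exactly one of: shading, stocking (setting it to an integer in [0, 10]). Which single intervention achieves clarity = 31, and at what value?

set shading = 0

Intervening on shading: with other inputs at their observed values, clarity = -5*shading + 31. Solving for 31 gives shading = 0, within [0, 10].
Intervening on stocking: clarity = 4*stocking + 2. Reaching 31 requires stocking = 29/4, not an integer.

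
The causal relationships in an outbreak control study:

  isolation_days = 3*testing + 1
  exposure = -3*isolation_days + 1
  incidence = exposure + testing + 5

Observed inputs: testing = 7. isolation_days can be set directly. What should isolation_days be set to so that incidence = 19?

isolation_days = -2

Intervening on isolation_days fixes its value directly, overriding its dependence on testing.
Substituting into the incidence equation gives incidence = -3*isolation_days + 13.
Solve -3*isolation_days + 13 = 19: isolation_days = (19 - 13) / -3 = -2.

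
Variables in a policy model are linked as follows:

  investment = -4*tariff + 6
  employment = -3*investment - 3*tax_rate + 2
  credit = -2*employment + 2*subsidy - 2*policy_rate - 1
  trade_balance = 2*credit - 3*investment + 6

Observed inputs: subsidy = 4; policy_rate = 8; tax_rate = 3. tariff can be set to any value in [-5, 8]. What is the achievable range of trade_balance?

-218 to 250

Substituting into the employment equation gives employment = 12*tariff - 25.
Substituting into the credit equation gives credit = -24*tariff + 41.
Substituting into the trade_balance equation gives trade_balance = -36*tariff + 70.
Linear in tariff, so extremes are at the endpoints: tariff = -5 gives trade_balance = 250; tariff = 8 gives trade_balance = -218.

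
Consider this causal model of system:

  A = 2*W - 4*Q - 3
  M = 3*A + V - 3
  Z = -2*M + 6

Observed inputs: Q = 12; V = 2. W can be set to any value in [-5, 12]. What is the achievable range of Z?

Substituting into the A equation gives A = 2*W - 51.
This gives M = 6*W - 154.
Substituting into the Z equation gives Z = -12*W + 314.
Linear in W, so extremes are at the endpoints: W = -5 gives Z = 374; W = 12 gives Z = 170.

170 to 374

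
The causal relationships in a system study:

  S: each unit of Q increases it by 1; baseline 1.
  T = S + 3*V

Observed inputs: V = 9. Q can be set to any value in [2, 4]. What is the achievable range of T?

30 to 32

Substituting into the T equation gives T = Q + 28.
Linear in Q, so extremes are at the endpoints: Q = 2 gives T = 30; Q = 4 gives T = 32.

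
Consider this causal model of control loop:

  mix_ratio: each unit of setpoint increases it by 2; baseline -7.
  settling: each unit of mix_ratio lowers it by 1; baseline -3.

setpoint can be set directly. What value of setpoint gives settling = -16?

setpoint = 10

Substituting into the settling equation gives settling = -2*setpoint + 4.
Solve -2*setpoint + 4 = -16: setpoint = (-16 - 4) / -2 = 10.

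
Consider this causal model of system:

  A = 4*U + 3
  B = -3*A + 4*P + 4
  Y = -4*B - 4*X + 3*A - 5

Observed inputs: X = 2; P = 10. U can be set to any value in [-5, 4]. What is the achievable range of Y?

Substituting into the B equation gives B = -12*U + 35.
Substituting into the Y equation gives Y = 60*U - 144.
Linear in U, so extremes are at the endpoints: U = -5 gives Y = -444; U = 4 gives Y = 96.

-444 to 96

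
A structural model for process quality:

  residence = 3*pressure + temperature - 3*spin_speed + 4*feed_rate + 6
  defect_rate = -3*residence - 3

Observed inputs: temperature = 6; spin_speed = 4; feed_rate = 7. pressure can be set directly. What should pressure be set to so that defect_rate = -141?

pressure = 6

Substituting into the residence equation gives residence = 3*pressure + 28.
Substituting into the defect_rate equation gives defect_rate = -9*pressure - 87.
Solve -9*pressure - 87 = -141: pressure = (-141 + 87) / -9 = 6.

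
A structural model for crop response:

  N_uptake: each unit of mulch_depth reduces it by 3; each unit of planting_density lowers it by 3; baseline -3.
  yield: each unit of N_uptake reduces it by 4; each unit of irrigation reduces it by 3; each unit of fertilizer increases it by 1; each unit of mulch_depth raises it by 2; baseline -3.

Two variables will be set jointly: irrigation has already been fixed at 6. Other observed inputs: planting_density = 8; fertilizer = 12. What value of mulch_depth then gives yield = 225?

With irrigation held at 6:
Substituting into the N_uptake equation gives N_uptake = -3*mulch_depth - 27.
Substituting into the yield equation gives yield = 14*mulch_depth + 99.
Solve 14*mulch_depth + 99 = 225: mulch_depth = (225 - 99) / 14 = 9.

mulch_depth = 9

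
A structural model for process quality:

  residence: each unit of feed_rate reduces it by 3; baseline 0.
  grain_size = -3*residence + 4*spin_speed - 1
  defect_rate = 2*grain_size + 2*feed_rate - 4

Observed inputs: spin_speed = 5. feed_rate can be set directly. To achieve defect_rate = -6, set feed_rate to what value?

feed_rate = -2

Substituting into the grain_size equation gives grain_size = 9*feed_rate + 19.
This gives defect_rate = 20*feed_rate + 34.
Solve 20*feed_rate + 34 = -6: feed_rate = (-6 - 34) / 20 = -2.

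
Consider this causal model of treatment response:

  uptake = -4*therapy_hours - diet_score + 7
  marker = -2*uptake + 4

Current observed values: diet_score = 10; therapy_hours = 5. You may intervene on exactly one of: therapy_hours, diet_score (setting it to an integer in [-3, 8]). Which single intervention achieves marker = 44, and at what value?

set diet_score = 7

Intervening on therapy_hours: marker = 8*therapy_hours + 10. Reaching 44 requires therapy_hours = 17/4, not an integer.
Intervening on diet_score: with other inputs at their observed values, marker = 2*diet_score + 30. Solving for 44 gives diet_score = 7, within [-3, 8].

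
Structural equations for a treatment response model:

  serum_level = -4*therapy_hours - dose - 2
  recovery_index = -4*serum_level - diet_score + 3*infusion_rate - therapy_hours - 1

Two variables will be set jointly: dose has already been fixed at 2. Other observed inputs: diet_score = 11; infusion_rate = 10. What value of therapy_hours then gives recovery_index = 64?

With dose held at 2:
Substituting into the serum_level equation gives serum_level = -4*therapy_hours - 4.
Substituting into the recovery_index equation gives recovery_index = 15*therapy_hours + 34.
Solve 15*therapy_hours + 34 = 64: therapy_hours = (64 - 34) / 15 = 2.

therapy_hours = 2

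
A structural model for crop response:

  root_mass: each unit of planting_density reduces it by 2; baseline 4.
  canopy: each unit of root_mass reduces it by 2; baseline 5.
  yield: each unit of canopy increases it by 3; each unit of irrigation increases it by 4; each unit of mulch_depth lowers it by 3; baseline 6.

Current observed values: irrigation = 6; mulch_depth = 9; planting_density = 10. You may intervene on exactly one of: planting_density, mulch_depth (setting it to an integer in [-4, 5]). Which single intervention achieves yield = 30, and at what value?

set planting_density = 3

Intervening on planting_density: with other inputs at their observed values, yield = 12*planting_density - 6. Solving for 30 gives planting_density = 3, within [-4, 5].
Intervening on mulch_depth: yield = -3*mulch_depth + 141. Reaching 30 requires mulch_depth = 37, outside [-4, 5].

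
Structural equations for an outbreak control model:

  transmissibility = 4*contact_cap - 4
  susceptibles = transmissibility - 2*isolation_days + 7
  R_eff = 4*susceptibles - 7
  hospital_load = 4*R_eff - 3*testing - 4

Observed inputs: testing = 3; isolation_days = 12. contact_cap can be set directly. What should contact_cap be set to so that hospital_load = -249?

Substituting into the susceptibles equation gives susceptibles = 4*contact_cap - 21.
This gives R_eff = 16*contact_cap - 91.
hospital_load becomes 64*contact_cap - 377.
Solve 64*contact_cap - 377 = -249: contact_cap = (-249 + 377) / 64 = 2.

contact_cap = 2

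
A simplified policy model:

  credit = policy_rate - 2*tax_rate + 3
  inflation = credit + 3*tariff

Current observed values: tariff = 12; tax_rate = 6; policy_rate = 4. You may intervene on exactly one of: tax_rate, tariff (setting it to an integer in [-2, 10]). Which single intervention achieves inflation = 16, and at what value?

Intervening on tax_rate: inflation = -2*tax_rate + 43. Reaching 16 requires tax_rate = 27/2, not an integer.
Intervening on tariff: with other inputs at their observed values, inflation = 3*tariff - 5. Solving for 16 gives tariff = 7, within [-2, 10].

set tariff = 7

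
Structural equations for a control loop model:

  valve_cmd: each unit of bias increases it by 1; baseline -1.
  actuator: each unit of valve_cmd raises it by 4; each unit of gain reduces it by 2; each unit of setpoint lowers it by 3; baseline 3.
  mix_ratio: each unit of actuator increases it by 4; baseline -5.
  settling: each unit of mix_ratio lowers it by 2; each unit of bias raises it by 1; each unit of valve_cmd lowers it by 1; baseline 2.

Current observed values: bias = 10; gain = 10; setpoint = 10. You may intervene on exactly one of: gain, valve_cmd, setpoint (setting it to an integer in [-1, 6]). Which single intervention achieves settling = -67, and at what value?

Intervening on gain: settling = 16*gain - 59. Reaching -67 requires gain = -1/2, not an integer.
Intervening on valve_cmd: settling = -33*valve_cmd + 398. Reaching -67 requires valve_cmd = 155/11, not an integer.
Intervening on setpoint: with other inputs at their observed values, settling = 24*setpoint - 139. Solving for -67 gives setpoint = 3, within [-1, 6].

set setpoint = 3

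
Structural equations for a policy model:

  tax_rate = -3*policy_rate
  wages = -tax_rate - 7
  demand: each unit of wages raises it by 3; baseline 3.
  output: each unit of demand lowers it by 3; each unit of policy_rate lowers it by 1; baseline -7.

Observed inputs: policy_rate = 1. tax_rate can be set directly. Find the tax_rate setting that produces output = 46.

Intervening on tax_rate fixes its value directly, overriding its dependence on policy_rate.
Substituting into the demand equation gives demand = -3*tax_rate - 18.
output becomes 9*tax_rate + 46.
Solve 9*tax_rate + 46 = 46: tax_rate = (46 - 46) / 9 = 0.

tax_rate = 0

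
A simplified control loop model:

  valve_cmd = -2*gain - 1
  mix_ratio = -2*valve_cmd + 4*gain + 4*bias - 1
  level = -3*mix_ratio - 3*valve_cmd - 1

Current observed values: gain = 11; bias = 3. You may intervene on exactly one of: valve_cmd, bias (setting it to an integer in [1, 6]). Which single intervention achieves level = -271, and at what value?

set bias = 6

Intervening on valve_cmd: level = 3*valve_cmd - 166. Reaching -271 requires valve_cmd = -35, outside [1, 6].
Intervening on bias: with other inputs at their observed values, level = -12*bias - 199. Solving for -271 gives bias = 6, within [1, 6].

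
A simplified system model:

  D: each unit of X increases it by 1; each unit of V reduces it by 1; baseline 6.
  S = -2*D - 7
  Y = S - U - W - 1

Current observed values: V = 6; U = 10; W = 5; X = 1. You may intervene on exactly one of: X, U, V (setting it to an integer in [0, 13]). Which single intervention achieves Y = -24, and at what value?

set U = 9

Intervening on X: Y = -2*X - 23. Reaching -24 requires X = 1/2, not an integer.
Intervening on U: with other inputs at their observed values, Y = -U - 15. Solving for -24 gives U = 9, within [0, 13].
Intervening on V: Y = 2*V - 37. Reaching -24 requires V = 13/2, not an integer.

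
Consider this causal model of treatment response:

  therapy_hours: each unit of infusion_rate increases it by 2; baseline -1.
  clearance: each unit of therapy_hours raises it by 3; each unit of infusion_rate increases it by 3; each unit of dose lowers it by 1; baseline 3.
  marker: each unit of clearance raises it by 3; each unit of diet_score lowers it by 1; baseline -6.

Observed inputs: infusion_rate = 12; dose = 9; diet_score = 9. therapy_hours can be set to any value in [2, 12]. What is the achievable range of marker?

93 to 183

Intervening on therapy_hours fixes its value directly, overriding its dependence on infusion_rate.
Substituting into the clearance equation gives clearance = 3*therapy_hours + 30.
Substituting into the marker equation gives marker = 9*therapy_hours + 75.
Linear in therapy_hours, so extremes are at the endpoints: therapy_hours = 2 gives marker = 93; therapy_hours = 12 gives marker = 183.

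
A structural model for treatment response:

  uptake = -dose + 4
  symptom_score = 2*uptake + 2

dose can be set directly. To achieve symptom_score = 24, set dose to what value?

Substituting into the symptom_score equation gives symptom_score = -2*dose + 10.
Solve -2*dose + 10 = 24: dose = (24 - 10) / -2 = -7.

dose = -7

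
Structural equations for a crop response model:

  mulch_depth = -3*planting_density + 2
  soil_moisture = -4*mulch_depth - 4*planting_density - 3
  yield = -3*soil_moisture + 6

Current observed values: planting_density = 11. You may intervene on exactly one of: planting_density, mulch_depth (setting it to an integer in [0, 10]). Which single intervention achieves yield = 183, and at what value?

Intervening on planting_density: yield = -24*planting_density + 39. Reaching 183 requires planting_density = -6, outside [0, 10].
Intervening on mulch_depth: with other inputs at their observed values, yield = 12*mulch_depth + 147. Solving for 183 gives mulch_depth = 3, within [0, 10].

set mulch_depth = 3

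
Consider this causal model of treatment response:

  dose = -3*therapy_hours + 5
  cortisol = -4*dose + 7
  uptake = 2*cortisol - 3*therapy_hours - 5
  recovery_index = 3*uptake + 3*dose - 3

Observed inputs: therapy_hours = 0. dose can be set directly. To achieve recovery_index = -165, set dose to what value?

Intervening on dose fixes its value directly, overriding its dependence on therapy_hours.
Substituting into the uptake equation gives uptake = -8*dose + 9.
Substituting into the recovery_index equation gives recovery_index = -21*dose + 24.
Solve -21*dose + 24 = -165: dose = (-165 - 24) / -21 = 9.

dose = 9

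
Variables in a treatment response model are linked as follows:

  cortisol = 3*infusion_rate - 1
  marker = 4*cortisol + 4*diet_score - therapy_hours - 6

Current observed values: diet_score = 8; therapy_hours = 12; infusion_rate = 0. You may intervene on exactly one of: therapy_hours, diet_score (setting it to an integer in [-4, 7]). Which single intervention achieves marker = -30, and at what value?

Intervening on therapy_hours: marker = -therapy_hours + 22. Reaching -30 requires therapy_hours = 52, outside [-4, 7].
Intervening on diet_score: with other inputs at their observed values, marker = 4*diet_score - 22. Solving for -30 gives diet_score = -2, within [-4, 7].

set diet_score = -2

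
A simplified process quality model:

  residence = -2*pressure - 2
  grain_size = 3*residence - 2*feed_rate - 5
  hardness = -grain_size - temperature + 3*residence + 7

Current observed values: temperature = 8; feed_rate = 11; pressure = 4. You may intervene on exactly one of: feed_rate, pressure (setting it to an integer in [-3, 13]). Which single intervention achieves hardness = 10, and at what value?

Intervening on feed_rate: with other inputs at their observed values, hardness = 2*feed_rate + 4. Solving for 10 gives feed_rate = 3, within [-3, 13].
Intervening on pressure: the paths from pressure to hardness cancel (net effect zero), leaving hardness = 26; 10 is unreachable this way.

set feed_rate = 3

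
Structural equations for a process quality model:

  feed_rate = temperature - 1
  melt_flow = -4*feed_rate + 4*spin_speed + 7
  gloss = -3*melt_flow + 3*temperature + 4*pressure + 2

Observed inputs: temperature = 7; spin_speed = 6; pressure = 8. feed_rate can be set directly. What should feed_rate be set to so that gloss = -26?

Intervening on feed_rate fixes its value directly, overriding its dependence on temperature.
Substituting into the melt_flow equation gives melt_flow = -4*feed_rate + 31.
gloss becomes 12*feed_rate - 38.
Solve 12*feed_rate - 38 = -26: feed_rate = (-26 + 38) / 12 = 1.

feed_rate = 1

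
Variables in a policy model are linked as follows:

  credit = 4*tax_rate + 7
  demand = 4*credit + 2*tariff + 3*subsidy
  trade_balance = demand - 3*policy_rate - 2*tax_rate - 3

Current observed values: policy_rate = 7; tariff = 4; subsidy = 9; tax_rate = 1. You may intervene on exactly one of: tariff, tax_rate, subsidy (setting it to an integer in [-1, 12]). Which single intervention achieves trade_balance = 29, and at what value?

set subsidy = 1

Intervening on tariff: trade_balance = 2*tariff + 45. Reaching 29 requires tariff = -8, outside [-1, 12].
Intervening on tax_rate: trade_balance = 14*tax_rate + 39. Reaching 29 requires tax_rate = -5/7, not an integer.
Intervening on subsidy: with other inputs at their observed values, trade_balance = 3*subsidy + 26. Solving for 29 gives subsidy = 1, within [-1, 12].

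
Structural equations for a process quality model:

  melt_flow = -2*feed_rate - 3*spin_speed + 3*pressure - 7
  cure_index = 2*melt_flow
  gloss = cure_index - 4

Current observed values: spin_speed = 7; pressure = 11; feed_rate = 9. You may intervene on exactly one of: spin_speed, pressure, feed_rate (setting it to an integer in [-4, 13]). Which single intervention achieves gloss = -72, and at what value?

Intervening on spin_speed: gloss = -6*spin_speed + 12. Reaching -72 requires spin_speed = 14, outside [-4, 13].
Intervening on pressure: with other inputs at their observed values, gloss = 6*pressure - 96. Solving for -72 gives pressure = 4, within [-4, 13].
Intervening on feed_rate: gloss = -4*feed_rate + 6. Reaching -72 requires feed_rate = 39/2, not an integer.

set pressure = 4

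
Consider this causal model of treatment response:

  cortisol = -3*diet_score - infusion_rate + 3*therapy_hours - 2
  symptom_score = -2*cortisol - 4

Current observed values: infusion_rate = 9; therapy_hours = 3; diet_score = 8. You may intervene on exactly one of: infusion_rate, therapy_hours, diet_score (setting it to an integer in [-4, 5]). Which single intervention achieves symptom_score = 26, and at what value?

set infusion_rate = -2

Intervening on infusion_rate: with other inputs at their observed values, symptom_score = 2*infusion_rate + 30. Solving for 26 gives infusion_rate = -2, within [-4, 5].
Intervening on therapy_hours: symptom_score = -6*therapy_hours + 66. Reaching 26 requires therapy_hours = 20/3, not an integer.
Intervening on diet_score: symptom_score = 6*diet_score. Reaching 26 requires diet_score = 13/3, not an integer.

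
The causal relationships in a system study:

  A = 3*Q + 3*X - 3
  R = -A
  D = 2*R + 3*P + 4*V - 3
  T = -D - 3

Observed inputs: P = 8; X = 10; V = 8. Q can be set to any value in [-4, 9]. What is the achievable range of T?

Substituting into the A equation gives A = 3*Q + 27.
So R = -3*Q - 27.
Substituting into the D equation gives D = -6*Q - 1.
This gives T = 6*Q - 2.
Linear in Q, so extremes are at the endpoints: Q = -4 gives T = -26; Q = 9 gives T = 52.

-26 to 52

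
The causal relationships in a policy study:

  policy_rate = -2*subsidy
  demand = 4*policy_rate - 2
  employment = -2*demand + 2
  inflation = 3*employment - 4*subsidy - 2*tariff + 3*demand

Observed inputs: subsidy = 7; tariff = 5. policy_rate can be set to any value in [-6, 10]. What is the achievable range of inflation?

Intervening on policy_rate fixes its value directly, overriding its dependence on subsidy.
Substituting into the employment equation gives employment = -8*policy_rate + 6.
So inflation = -12*policy_rate - 26.
Linear in policy_rate, so extremes are at the endpoints: policy_rate = -6 gives inflation = 46; policy_rate = 10 gives inflation = -146.

-146 to 46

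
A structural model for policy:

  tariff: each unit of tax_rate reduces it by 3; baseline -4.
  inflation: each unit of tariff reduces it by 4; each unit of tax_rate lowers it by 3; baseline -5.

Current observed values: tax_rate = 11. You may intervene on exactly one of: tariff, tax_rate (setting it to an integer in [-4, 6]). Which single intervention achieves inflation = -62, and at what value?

Intervening on tariff: with other inputs at their observed values, inflation = -4*tariff - 38. Solving for -62 gives tariff = 6, within [-4, 6].
Intervening on tax_rate: inflation = 9*tax_rate + 11. Reaching -62 requires tax_rate = -73/9, not an integer.

set tariff = 6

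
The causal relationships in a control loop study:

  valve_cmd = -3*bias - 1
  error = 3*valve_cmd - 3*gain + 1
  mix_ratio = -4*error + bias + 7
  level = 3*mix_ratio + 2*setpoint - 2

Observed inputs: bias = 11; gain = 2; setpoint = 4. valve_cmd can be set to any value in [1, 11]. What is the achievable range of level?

Intervening on valve_cmd fixes its value directly, overriding its dependence on bias.
Substituting into the error equation gives error = 3*valve_cmd - 5.
mix_ratio becomes -12*valve_cmd + 38.
Substituting into the level equation gives level = -36*valve_cmd + 120.
Linear in valve_cmd, so extremes are at the endpoints: valve_cmd = 1 gives level = 84; valve_cmd = 11 gives level = -276.

-276 to 84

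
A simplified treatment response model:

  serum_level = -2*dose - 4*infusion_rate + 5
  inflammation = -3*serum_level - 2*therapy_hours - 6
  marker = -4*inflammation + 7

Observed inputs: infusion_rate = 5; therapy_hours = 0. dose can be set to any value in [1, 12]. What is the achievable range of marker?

Substituting into the serum_level equation gives serum_level = -2*dose - 15.
Substituting into the inflammation equation gives inflammation = 6*dose + 39.
Substituting into the marker equation gives marker = -24*dose - 149.
Linear in dose, so extremes are at the endpoints: dose = 1 gives marker = -173; dose = 12 gives marker = -437.

-437 to -173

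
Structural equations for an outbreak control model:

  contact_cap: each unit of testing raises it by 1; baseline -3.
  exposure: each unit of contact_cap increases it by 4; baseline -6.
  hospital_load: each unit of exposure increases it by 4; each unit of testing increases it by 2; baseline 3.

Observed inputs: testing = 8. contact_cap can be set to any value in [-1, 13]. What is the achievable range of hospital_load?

Intervening on contact_cap fixes its value directly, overriding its dependence on testing.
Substituting into the hospital_load equation gives hospital_load = 16*contact_cap - 5.
Linear in contact_cap, so extremes are at the endpoints: contact_cap = -1 gives hospital_load = -21; contact_cap = 13 gives hospital_load = 203.

-21 to 203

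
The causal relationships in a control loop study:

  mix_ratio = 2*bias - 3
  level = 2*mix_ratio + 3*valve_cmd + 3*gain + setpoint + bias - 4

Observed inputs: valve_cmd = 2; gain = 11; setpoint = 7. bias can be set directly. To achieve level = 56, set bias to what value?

bias = 4

Substituting into the level equation gives level = 5*bias + 36.
Solve 5*bias + 36 = 56: bias = (56 - 36) / 5 = 4.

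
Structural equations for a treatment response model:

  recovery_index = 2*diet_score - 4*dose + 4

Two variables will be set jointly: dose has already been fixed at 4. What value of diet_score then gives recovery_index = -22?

diet_score = -5

With dose held at 4:
Substituting into the recovery_index equation gives recovery_index = 2*diet_score - 12.
Solve 2*diet_score - 12 = -22: diet_score = (-22 + 12) / 2 = -5.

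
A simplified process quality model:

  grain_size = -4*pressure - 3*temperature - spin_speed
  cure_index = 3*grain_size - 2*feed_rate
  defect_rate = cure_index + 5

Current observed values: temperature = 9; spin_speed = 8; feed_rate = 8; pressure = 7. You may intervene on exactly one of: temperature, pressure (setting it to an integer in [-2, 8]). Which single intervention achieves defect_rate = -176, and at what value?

set pressure = 5

Intervening on temperature: defect_rate = -9*temperature - 119. Reaching -176 requires temperature = 19/3, not an integer.
Intervening on pressure: with other inputs at their observed values, defect_rate = -12*pressure - 116. Solving for -176 gives pressure = 5, within [-2, 8].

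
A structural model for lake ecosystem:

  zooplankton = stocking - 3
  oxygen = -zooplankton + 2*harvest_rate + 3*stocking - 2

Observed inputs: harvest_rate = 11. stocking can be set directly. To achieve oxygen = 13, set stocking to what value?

Substituting into the oxygen equation gives oxygen = 2*stocking + 23.
Solve 2*stocking + 23 = 13: stocking = (13 - 23) / 2 = -5.

stocking = -5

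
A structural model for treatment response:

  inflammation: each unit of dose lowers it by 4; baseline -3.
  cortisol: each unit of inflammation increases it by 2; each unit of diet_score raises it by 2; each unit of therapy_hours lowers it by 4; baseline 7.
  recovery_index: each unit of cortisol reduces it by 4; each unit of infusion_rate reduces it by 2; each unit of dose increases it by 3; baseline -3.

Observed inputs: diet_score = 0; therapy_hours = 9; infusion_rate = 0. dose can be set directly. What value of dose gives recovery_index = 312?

Substituting into the cortisol equation gives cortisol = -8*dose - 35.
So recovery_index = 35*dose + 137.
Solve 35*dose + 137 = 312: dose = (312 - 137) / 35 = 5.

dose = 5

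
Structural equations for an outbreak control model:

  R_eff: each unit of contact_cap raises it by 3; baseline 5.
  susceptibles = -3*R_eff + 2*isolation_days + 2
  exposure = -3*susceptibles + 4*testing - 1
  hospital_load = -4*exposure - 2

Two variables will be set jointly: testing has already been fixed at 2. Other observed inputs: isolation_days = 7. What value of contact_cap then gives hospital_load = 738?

contact_cap = -7

With testing held at 2:
Substituting into the susceptibles equation gives susceptibles = -9*contact_cap + 1.
So exposure = 27*contact_cap + 4.
Substituting into the hospital_load equation gives hospital_load = -108*contact_cap - 18.
Solve -108*contact_cap - 18 = 738: contact_cap = (738 + 18) / -108 = -7.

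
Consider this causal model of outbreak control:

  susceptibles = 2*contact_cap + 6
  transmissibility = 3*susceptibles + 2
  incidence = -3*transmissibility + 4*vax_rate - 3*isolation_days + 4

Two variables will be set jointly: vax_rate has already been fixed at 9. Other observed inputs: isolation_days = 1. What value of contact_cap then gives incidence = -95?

With vax_rate held at 9:
Substituting into the transmissibility equation gives transmissibility = 6*contact_cap + 20.
incidence becomes -18*contact_cap - 23.
Solve -18*contact_cap - 23 = -95: contact_cap = (-95 + 23) / -18 = 4.

contact_cap = 4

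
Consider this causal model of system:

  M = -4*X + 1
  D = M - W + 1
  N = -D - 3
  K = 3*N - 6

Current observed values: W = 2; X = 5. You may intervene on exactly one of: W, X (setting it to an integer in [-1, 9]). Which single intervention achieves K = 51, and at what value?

set W = 4

Intervening on W: with other inputs at their observed values, K = 3*W + 39. Solving for 51 gives W = 4, within [-1, 9].
Intervening on X: K = 12*X - 15. Reaching 51 requires X = 11/2, not an integer.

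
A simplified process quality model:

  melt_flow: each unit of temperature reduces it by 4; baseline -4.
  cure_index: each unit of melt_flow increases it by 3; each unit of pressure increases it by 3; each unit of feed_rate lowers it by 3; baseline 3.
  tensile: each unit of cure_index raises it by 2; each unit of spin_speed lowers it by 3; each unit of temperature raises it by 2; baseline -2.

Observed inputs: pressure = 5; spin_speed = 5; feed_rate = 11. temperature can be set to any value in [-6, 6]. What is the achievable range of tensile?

-203 to 61

Substituting into the cure_index equation gives cure_index = -12*temperature - 27.
Substituting into the tensile equation gives tensile = -22*temperature - 71.
Linear in temperature, so extremes are at the endpoints: temperature = -6 gives tensile = 61; temperature = 6 gives tensile = -203.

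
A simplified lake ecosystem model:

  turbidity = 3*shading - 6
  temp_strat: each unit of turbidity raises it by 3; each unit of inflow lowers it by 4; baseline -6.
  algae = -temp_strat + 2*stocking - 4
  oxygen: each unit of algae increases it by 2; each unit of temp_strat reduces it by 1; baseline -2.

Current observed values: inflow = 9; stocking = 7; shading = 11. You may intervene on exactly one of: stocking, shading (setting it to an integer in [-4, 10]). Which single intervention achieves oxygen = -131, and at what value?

set stocking = -1

Intervening on stocking: with other inputs at their observed values, oxygen = 4*stocking - 127. Solving for -131 gives stocking = -1, within [-4, 10].
Intervening on shading: oxygen = -27*shading + 198. Reaching -131 requires shading = 329/27, not an integer.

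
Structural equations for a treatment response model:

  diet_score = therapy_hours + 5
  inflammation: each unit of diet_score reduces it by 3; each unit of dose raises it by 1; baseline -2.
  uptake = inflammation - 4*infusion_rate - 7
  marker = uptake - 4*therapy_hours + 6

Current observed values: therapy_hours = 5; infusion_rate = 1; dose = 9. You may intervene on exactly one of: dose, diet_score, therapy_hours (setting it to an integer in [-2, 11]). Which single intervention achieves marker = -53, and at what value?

set dose = 4

Intervening on dose: with other inputs at their observed values, marker = dose - 57. Solving for -53 gives dose = 4, within [-2, 11].
Intervening on diet_score: marker = -3*diet_score - 18. Reaching -53 requires diet_score = 35/3, not an integer.
Intervening on therapy_hours: marker = -7*therapy_hours - 13. Reaching -53 requires therapy_hours = 40/7, not an integer.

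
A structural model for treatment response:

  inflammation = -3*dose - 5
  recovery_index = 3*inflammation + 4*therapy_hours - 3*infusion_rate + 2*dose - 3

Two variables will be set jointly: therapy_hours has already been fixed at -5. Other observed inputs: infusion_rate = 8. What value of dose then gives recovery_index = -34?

With therapy_hours held at -5:
Substituting into the recovery_index equation gives recovery_index = -7*dose - 62.
Solve -7*dose - 62 = -34: dose = (-34 + 62) / -7 = -4.

dose = -4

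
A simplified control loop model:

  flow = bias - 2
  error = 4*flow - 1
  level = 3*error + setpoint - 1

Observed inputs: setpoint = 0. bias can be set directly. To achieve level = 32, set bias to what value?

bias = 5

Substituting into the error equation gives error = 4*bias - 9.
So level = 12*bias - 28.
Solve 12*bias - 28 = 32: bias = (32 + 28) / 12 = 5.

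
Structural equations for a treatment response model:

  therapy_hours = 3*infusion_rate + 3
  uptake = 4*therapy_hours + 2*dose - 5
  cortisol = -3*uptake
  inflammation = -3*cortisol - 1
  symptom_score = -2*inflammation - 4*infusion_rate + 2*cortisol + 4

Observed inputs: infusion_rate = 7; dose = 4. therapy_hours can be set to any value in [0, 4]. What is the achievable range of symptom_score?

-478 to -94

Intervening on therapy_hours fixes its value directly, overriding its dependence on infusion_rate.
Substituting into the uptake equation gives uptake = 4*therapy_hours + 3.
Substituting into the cortisol equation gives cortisol = -12*therapy_hours - 9.
inflammation becomes 36*therapy_hours + 26.
So symptom_score = -96*therapy_hours - 94.
Linear in therapy_hours, so extremes are at the endpoints: therapy_hours = 0 gives symptom_score = -94; therapy_hours = 4 gives symptom_score = -478.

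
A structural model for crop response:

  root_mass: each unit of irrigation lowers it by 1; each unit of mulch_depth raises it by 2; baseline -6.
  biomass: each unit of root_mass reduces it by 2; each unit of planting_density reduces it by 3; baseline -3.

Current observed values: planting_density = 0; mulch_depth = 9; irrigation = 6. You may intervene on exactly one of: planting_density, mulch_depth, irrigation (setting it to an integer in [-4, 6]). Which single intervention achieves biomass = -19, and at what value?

Intervening on planting_density: biomass = -3*planting_density - 15. Reaching -19 requires planting_density = 4/3, not an integer.
Intervening on mulch_depth: biomass = -4*mulch_depth + 21. Reaching -19 requires mulch_depth = 10, outside [-4, 6].
Intervening on irrigation: with other inputs at their observed values, biomass = 2*irrigation - 27. Solving for -19 gives irrigation = 4, within [-4, 6].

set irrigation = 4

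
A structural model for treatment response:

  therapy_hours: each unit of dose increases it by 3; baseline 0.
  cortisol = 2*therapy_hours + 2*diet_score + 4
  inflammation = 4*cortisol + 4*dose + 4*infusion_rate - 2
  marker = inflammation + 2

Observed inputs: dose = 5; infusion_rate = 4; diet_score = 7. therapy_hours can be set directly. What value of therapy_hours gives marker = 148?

Intervening on therapy_hours fixes its value directly, overriding its dependence on dose.
Substituting into the cortisol equation gives cortisol = 2*therapy_hours + 18.
Substituting into the inflammation equation gives inflammation = 8*therapy_hours + 106.
Substituting into the marker equation gives marker = 8*therapy_hours + 108.
Solve 8*therapy_hours + 108 = 148: therapy_hours = (148 - 108) / 8 = 5.

therapy_hours = 5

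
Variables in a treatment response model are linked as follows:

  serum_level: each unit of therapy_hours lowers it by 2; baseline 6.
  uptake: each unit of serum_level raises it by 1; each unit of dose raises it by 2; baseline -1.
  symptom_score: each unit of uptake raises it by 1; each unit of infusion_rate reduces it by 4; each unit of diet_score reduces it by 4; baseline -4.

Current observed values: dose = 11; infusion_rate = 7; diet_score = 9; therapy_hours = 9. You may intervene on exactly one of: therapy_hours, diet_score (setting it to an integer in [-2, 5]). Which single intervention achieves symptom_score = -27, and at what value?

set diet_score = 1

Intervening on therapy_hours: symptom_score = -2*therapy_hours - 41. Reaching -27 requires therapy_hours = -7, outside [-2, 5].
Intervening on diet_score: with other inputs at their observed values, symptom_score = -4*diet_score - 23. Solving for -27 gives diet_score = 1, within [-2, 5].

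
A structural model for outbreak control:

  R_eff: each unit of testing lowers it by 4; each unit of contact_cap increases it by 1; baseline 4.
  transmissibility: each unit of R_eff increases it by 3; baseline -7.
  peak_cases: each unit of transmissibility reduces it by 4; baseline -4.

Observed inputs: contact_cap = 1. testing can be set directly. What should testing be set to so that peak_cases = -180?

Substituting into the R_eff equation gives R_eff = -4*testing + 5.
This gives transmissibility = -12*testing + 8.
So peak_cases = 48*testing - 36.
Solve 48*testing - 36 = -180: testing = (-180 + 36) / 48 = -3.

testing = -3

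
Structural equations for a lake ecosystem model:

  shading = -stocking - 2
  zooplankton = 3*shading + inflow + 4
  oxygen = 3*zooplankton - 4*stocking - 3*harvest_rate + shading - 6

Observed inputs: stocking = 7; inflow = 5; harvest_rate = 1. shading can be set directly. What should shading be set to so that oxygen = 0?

Intervening on shading fixes its value directly, overriding its dependence on stocking.
Substituting into the zooplankton equation gives zooplankton = 3*shading + 9.
Substituting into the oxygen equation gives oxygen = 10*shading - 10.
Solve 10*shading - 10 = 0: shading = (0 + 10) / 10 = 1.

shading = 1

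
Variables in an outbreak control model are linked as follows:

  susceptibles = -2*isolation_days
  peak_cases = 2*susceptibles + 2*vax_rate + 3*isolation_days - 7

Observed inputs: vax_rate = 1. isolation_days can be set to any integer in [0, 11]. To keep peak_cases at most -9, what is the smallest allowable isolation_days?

isolation_days = 4

Substituting into the peak_cases equation gives peak_cases = -isolation_days - 5.
Require -isolation_days - 5 ≤ -9, so isolation_days ≥ 4.
The smallest integer in [0, 11] satisfying this is 4.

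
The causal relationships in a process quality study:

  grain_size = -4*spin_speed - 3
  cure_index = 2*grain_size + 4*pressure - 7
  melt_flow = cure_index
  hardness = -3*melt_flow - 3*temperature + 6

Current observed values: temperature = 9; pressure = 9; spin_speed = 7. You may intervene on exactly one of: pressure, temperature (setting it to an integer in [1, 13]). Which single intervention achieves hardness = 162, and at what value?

set pressure = 2

Intervening on pressure: with other inputs at their observed values, hardness = -12*pressure + 186. Solving for 162 gives pressure = 2, within [1, 13].
Intervening on temperature: hardness = -3*temperature + 105. Reaching 162 requires temperature = -19, outside [1, 13].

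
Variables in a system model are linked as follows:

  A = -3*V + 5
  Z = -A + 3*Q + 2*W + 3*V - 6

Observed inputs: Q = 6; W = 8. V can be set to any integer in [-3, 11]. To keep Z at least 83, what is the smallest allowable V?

V = 10

Substituting into the Z equation gives Z = 6*V + 23.
Require 6*V + 23 ≥ 83, so V ≥ 10.
The smallest integer in [-3, 11] satisfying this is 10.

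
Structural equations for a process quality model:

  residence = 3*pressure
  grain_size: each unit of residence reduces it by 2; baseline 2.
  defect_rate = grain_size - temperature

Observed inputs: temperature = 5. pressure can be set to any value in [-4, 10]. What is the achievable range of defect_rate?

-63 to 21

Substituting into the grain_size equation gives grain_size = -6*pressure + 2.
So defect_rate = -6*pressure - 3.
Linear in pressure, so extremes are at the endpoints: pressure = -4 gives defect_rate = 21; pressure = 10 gives defect_rate = -63.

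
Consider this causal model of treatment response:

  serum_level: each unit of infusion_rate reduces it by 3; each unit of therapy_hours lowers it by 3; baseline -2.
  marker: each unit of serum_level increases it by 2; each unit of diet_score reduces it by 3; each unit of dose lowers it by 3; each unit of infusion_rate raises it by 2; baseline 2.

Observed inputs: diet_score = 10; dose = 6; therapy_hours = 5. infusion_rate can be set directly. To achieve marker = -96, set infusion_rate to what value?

Substituting into the serum_level equation gives serum_level = -3*infusion_rate - 17.
This gives marker = -4*infusion_rate - 80.
Solve -4*infusion_rate - 80 = -96: infusion_rate = (-96 + 80) / -4 = 4.

infusion_rate = 4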